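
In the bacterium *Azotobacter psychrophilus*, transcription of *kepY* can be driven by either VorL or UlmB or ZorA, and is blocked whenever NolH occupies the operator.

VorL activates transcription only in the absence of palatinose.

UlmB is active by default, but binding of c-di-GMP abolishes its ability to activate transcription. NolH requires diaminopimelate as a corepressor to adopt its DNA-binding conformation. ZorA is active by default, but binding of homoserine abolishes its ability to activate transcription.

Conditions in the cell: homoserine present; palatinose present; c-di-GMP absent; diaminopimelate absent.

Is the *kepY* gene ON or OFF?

ON

Palatinose is present, so VorL is inactive.
Diaminopimelate is absent, so NolH is inactive.
c-di-GMP is absent, so UlmB is active.
Homoserine is present, so ZorA is inactive.
Activator UlmB is present, so *kepY* is transcribed.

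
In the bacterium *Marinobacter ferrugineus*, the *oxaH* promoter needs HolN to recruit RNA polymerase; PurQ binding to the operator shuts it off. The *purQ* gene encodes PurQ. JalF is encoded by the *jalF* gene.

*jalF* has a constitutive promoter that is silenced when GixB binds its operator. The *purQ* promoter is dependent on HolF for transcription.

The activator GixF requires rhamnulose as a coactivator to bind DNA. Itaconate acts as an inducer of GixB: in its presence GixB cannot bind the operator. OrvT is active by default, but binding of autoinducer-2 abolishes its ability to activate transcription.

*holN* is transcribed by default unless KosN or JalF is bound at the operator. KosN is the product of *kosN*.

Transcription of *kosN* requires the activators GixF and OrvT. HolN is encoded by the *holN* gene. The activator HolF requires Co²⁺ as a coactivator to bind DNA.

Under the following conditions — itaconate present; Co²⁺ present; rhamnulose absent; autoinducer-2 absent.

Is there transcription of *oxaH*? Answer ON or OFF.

Co²⁺ is present, so HolF is active.
No repressor is bound and HolF is active, so *purQ* is transcribed.
So PurQ is produced and active.
Rhamnulose is absent, so GixF is inactive.
Autoinducer-2 is absent, so OrvT is active.
Required activator GixF is absent, so *kosN* is not transcribed.
So KosN is not produced.
Itaconate is present, so GixB is inactive.
With no repressor bound, *jalF* is transcribed.
So JalF is produced and active.
With repressor JalF bound, *holN* is not transcribed.
So HolN is not produced.
With repressor PurQ bound, *oxaH* is not transcribed.

OFF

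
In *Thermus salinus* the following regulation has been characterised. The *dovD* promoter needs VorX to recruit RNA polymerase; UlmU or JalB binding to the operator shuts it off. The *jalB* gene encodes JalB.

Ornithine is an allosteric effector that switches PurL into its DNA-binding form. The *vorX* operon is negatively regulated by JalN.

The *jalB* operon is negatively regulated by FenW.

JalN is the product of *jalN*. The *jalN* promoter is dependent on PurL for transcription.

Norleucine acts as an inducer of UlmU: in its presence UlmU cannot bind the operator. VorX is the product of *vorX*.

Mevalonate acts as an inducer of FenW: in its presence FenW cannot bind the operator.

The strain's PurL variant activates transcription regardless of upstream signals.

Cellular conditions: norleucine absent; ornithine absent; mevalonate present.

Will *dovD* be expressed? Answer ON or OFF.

OFF

Norleucine is absent, so UlmU is active.
PurL is constitutively active in this strain.
No repressor is bound and PurL is active, so *jalN* is transcribed.
So JalN is produced and active.
With repressor JalN bound, *vorX* is not transcribed.
So VorX is not produced.
Mevalonate is present, so FenW is inactive.
With no repressor bound, *jalB* is transcribed.
So JalB is produced and active.
With repressor UlmU bound, *dovD* is not transcribed.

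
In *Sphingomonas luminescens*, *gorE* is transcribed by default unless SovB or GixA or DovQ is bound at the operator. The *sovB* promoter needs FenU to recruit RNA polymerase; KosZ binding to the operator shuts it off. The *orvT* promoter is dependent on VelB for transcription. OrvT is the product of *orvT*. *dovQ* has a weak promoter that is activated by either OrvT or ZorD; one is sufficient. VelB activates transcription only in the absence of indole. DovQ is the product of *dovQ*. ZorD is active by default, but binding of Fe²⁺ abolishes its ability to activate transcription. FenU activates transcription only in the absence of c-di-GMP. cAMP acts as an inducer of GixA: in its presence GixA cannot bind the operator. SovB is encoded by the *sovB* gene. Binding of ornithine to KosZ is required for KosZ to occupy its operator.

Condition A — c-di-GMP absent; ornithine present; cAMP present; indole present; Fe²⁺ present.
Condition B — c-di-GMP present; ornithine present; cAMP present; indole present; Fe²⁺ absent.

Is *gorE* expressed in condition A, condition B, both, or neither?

Condition A:
c-di-GMP is absent, so FenU is active.
Ornithine is present, so KosZ is active.
With repressor KosZ bound, *sovB* is not transcribed.
So SovB is not produced.
cAMP is present, so GixA is inactive.
Indole is present, so VelB is inactive.
Required activator VelB is absent, so *orvT* is not transcribed.
So OrvT is not produced.
Fe²⁺ is present, so ZorD is inactive.
No activator is available at the *dovQ* promoter, so *dovQ* is not transcribed.
So DovQ is not produced.
With no repressor bound, *gorE* is transcribed.
→ *gorE* is ON in A.
Condition B:
c-di-GMP is present, so FenU is inactive.
Ornithine is present, so KosZ is active.
With repressor KosZ bound, *sovB* is not transcribed.
So SovB is not produced.
cAMP is present, so GixA is inactive.
Indole is present, so VelB is inactive.
Required activator VelB is absent, so *orvT* is not transcribed.
So OrvT is not produced.
Fe²⁺ is absent, so ZorD is active.
Activator ZorD is present, so *dovQ* is transcribed.
So DovQ is produced and active.
With repressor DovQ bound, *gorE* is not transcribed.
→ *gorE* is OFF in B.

A only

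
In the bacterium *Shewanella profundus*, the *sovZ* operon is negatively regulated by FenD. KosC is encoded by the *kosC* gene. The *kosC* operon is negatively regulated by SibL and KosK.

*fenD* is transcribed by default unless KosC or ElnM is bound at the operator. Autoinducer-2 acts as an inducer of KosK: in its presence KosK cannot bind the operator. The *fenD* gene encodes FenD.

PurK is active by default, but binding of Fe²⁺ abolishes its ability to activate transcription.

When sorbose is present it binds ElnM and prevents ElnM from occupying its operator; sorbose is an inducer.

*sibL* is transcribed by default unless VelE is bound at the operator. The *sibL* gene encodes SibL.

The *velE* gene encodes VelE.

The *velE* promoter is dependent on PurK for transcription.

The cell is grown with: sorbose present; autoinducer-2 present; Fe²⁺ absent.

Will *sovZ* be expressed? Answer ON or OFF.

Fe²⁺ is absent, so PurK is active.
No repressor is bound and PurK is active, so *velE* is transcribed.
So VelE is produced and active.
With repressor VelE bound, *sibL* is not transcribed.
So SibL is not produced.
Autoinducer-2 is present, so KosK is inactive.
With no repressor bound, *kosC* is transcribed.
So KosC is produced and active.
Sorbose is present, so ElnM is inactive.
With repressor KosC bound, *fenD* is not transcribed.
So FenD is not produced.
With no repressor bound, *sovZ* is transcribed.

ON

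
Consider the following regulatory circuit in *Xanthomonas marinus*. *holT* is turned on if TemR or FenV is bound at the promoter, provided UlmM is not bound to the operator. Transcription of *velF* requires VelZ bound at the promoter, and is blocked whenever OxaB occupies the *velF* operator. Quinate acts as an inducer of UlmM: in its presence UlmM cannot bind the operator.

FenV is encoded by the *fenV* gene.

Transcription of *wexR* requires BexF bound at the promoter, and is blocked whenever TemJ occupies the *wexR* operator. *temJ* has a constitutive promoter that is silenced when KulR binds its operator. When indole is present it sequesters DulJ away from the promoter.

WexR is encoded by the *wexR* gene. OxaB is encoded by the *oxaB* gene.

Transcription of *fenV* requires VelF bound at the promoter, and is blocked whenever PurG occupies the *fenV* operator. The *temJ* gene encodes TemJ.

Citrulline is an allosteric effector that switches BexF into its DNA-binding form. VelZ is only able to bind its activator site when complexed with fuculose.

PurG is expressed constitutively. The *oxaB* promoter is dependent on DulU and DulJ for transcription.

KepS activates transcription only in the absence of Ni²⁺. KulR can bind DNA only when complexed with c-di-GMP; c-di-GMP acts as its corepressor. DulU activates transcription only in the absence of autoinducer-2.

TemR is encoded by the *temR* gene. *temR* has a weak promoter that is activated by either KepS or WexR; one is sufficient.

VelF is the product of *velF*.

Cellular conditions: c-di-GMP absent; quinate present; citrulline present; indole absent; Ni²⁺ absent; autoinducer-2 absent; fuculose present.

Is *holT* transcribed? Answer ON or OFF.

Ni²⁺ is absent, so KepS is active.
Citrulline is present, so BexF is active.
c-di-GMP is absent, so KulR is inactive.
With no repressor bound, *temJ* is transcribed.
So TemJ is produced and active.
With repressor TemJ bound, *wexR* is not transcribed.
So WexR is not produced.
Activator KepS is present, so *temR* is transcribed.
So TemR is produced and active.
Autoinducer-2 is absent, so DulU is active.
Indole is absent, so DulJ is active.
No repressor is bound and DulU and DulJ are active, so *oxaB* is transcribed.
So OxaB is produced and active.
Fuculose is present, so VelZ is active.
With repressor OxaB bound, *velF* is not transcribed.
So VelF is not produced.
PurG is produced constitutively and is active.
With repressor PurG bound, *fenV* is not transcribed.
So FenV is not produced.
Quinate is present, so UlmM is inactive.
Activator TemR is present, so *holT* is transcribed.

ON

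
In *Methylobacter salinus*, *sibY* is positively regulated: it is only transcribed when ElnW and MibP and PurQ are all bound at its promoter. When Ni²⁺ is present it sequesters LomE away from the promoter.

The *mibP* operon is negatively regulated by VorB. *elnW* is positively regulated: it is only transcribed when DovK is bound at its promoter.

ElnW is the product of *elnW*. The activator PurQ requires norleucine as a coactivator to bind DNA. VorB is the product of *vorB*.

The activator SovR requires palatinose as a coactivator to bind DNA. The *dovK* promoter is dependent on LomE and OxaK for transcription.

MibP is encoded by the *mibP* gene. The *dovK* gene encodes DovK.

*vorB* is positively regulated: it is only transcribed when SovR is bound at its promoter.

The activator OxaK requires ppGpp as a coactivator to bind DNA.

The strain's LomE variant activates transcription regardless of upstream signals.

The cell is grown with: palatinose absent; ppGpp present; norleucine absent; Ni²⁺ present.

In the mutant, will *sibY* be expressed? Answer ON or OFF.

OFF

LomE is constitutively active in this strain.
ppGpp is present, so OxaK is active.
No repressor is bound and LomE and OxaK are active, so *dovK* is transcribed.
So DovK is produced and active.
No repressor is bound and DovK is active, so *elnW* is transcribed.
So ElnW is produced and active.
Palatinose is absent, so SovR is inactive.
Required activator SovR is absent, so *vorB* is not transcribed.
So VorB is not produced.
With no repressor bound, *mibP* is transcribed.
So MibP is produced and active.
Norleucine is absent, so PurQ is inactive.
Required activator PurQ is absent, so *sibY* is not transcribed.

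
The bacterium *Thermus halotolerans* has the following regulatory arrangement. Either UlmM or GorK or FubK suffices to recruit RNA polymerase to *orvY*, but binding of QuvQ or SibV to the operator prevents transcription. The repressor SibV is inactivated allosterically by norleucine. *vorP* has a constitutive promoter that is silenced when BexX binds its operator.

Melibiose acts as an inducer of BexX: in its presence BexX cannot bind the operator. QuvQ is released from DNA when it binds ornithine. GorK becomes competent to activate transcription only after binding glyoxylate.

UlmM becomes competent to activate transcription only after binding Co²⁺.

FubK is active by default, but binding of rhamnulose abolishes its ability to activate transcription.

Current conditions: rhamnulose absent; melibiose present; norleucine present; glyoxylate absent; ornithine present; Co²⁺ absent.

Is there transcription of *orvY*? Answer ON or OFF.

Co²⁺ is absent, so UlmM is inactive.
Ornithine is present, so QuvQ is inactive.
Glyoxylate is absent, so GorK is inactive.
Norleucine is present, so SibV is inactive.
Rhamnulose is absent, so FubK is active.
Activator FubK is present, so *orvY* is transcribed.

ON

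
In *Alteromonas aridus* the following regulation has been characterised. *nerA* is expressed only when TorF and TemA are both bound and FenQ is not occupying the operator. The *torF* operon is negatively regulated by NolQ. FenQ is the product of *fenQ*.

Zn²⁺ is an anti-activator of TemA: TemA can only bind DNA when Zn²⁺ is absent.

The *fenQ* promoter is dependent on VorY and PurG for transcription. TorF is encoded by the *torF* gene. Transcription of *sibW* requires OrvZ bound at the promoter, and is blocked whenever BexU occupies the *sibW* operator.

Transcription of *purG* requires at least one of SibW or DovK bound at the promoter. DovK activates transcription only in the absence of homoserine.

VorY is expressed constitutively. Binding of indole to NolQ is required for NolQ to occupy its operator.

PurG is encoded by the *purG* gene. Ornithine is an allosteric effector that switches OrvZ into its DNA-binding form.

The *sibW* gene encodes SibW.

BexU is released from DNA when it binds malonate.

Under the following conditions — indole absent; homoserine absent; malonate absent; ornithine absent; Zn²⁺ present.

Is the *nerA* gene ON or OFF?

OFF

VorY is produced constitutively and is active.
Malonate is absent, so BexU is active.
Ornithine is absent, so OrvZ is inactive.
With repressor BexU bound, *sibW* is not transcribed.
So SibW is not produced.
Homoserine is absent, so DovK is active.
Activator DovK is present, so *purG* is transcribed.
So PurG is produced and active.
No repressor is bound and VorY and PurG are active, so *fenQ* is transcribed.
So FenQ is produced and active.
Indole is absent, so NolQ is inactive.
With no repressor bound, *torF* is transcribed.
So TorF is produced and active.
Zn²⁺ is present, so TemA is inactive.
With repressor FenQ bound, *nerA* is not transcribed.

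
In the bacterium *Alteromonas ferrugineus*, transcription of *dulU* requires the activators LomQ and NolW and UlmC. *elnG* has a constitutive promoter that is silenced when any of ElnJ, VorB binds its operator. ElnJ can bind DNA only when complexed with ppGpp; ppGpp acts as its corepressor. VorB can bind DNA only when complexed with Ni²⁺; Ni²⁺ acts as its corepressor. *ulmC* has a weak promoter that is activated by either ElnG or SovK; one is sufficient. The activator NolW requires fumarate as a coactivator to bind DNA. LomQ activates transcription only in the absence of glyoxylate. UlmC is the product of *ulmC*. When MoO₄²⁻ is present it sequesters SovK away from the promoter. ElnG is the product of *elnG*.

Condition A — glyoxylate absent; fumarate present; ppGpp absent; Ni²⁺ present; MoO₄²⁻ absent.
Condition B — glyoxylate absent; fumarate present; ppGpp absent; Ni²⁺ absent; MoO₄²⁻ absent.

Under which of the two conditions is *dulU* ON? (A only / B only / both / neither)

Condition A:
Glyoxylate is absent, so LomQ is active.
Fumarate is present, so NolW is active.
ppGpp is absent, so ElnJ is inactive.
Ni²⁺ is present, so VorB is active.
With repressor VorB bound, *elnG* is not transcribed.
So ElnG is not produced.
MoO₄²⁻ is absent, so SovK is active.
Activator SovK is present, so *ulmC* is transcribed.
So UlmC is produced and active.
No repressor is bound and LomQ and NolW and UlmC are active, so *dulU* is transcribed.
→ *dulU* is ON in A.
Condition B:
Glyoxylate is absent, so LomQ is active.
Fumarate is present, so NolW is active.
ppGpp is absent, so ElnJ is inactive.
Ni²⁺ is absent, so VorB is inactive.
With no repressor bound, *elnG* is transcribed.
So ElnG is produced and active.
MoO₄²⁻ is absent, so SovK is active.
Activator ElnG is present, so *ulmC* is transcribed.
So UlmC is produced and active.
No repressor is bound and LomQ and NolW and UlmC are active, so *dulU* is transcribed.
→ *dulU* is ON in B.

both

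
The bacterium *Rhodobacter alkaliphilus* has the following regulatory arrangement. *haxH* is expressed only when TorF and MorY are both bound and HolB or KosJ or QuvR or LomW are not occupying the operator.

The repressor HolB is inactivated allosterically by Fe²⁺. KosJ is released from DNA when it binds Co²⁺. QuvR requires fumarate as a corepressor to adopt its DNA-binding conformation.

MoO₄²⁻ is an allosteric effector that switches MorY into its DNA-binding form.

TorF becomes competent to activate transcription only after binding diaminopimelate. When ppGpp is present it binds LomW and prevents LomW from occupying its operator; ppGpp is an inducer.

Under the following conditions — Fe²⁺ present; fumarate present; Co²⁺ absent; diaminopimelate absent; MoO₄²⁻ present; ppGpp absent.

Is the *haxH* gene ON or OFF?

Fe²⁺ is present, so HolB is inactive.
Co²⁺ is absent, so KosJ is active.
Diaminopimelate is absent, so TorF is inactive.
Fumarate is present, so QuvR is active.
ppGpp is absent, so LomW is active.
MoO₄²⁻ is present, so MorY is active.
With repressor KosJ bound, *haxH* is not transcribed.

OFF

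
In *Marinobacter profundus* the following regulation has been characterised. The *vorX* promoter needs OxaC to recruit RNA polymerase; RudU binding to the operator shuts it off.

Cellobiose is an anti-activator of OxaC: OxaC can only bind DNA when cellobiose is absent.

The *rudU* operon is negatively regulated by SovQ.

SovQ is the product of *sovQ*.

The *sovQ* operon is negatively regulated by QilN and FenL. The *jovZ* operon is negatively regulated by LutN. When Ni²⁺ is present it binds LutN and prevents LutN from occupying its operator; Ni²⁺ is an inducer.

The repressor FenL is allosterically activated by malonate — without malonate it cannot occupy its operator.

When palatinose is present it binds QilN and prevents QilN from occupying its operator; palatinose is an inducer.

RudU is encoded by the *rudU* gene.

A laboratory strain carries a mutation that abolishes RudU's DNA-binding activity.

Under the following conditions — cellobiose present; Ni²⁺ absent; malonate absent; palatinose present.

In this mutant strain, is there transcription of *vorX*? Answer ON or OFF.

OFF

RudU is non-functional in this strain, so it has no effect.
Cellobiose is present, so OxaC is inactive.
Required activator OxaC is absent, so *vorX* is not transcribed.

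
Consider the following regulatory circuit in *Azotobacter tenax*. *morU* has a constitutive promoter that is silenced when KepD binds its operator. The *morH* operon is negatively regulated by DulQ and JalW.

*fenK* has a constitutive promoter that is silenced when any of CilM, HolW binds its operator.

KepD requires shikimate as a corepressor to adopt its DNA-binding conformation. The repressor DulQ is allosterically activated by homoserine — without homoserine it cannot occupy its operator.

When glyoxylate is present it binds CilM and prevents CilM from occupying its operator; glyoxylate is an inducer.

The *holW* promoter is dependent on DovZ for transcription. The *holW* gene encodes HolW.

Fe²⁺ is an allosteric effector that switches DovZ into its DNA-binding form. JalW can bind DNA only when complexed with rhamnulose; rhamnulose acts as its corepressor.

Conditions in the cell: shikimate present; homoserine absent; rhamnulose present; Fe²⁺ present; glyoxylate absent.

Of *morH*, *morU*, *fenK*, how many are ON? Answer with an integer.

0

Homoserine is absent, so DulQ is inactive.
Rhamnulose is present, so JalW is active.
With repressor JalW bound, *morH* is not transcribed.
→ *morH* is OFF.
Shikimate is present, so KepD is active.
With repressor KepD bound, *morU* is not transcribed.
→ *morU* is OFF.
Glyoxylate is absent, so CilM is active.
Fe²⁺ is present, so DovZ is active.
No repressor is bound and DovZ is active, so *holW* is transcribed.
So HolW is produced and active.
With repressor CilM bound, *fenK* is not transcribed.
→ *fenK* is OFF.
0 of the 3 genes are transcribed.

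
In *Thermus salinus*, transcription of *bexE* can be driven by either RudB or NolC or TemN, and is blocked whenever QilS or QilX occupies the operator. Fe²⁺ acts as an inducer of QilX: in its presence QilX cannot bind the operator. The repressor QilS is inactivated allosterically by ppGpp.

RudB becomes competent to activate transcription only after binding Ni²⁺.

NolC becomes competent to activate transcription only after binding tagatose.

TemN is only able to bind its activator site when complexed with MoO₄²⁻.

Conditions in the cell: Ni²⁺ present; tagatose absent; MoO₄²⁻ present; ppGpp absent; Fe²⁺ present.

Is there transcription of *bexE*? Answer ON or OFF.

OFF

Ni²⁺ is present, so RudB is active.
ppGpp is absent, so QilS is active.
Tagatose is absent, so NolC is inactive.
MoO₄²⁻ is present, so TemN is active.
Fe²⁺ is present, so QilX is inactive.
With repressor QilS bound, *bexE* is not transcribed.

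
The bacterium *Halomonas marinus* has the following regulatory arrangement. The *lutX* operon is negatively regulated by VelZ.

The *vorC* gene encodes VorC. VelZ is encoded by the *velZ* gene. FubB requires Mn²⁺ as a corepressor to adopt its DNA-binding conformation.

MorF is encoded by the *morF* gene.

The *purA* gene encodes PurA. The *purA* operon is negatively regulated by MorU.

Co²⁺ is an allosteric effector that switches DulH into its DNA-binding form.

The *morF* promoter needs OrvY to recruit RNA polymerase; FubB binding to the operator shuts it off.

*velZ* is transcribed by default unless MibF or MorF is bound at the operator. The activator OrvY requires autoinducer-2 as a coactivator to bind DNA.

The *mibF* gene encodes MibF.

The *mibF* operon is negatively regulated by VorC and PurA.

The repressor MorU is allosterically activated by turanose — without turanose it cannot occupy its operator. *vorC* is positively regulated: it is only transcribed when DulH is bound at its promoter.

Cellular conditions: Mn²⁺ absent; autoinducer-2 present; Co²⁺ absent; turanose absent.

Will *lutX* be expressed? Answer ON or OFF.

ON

Co²⁺ is absent, so DulH is inactive.
Required activator DulH is absent, so *vorC* is not transcribed.
So VorC is not produced.
Turanose is absent, so MorU is inactive.
With no repressor bound, *purA* is transcribed.
So PurA is produced and active.
With repressor PurA bound, *mibF* is not transcribed.
So MibF is not produced.
Mn²⁺ is absent, so FubB is inactive.
Autoinducer-2 is present, so OrvY is active.
No repressor is bound and OrvY is active, so *morF* is transcribed.
So MorF is produced and active.
With repressor MorF bound, *velZ* is not transcribed.
So VelZ is not produced.
With no repressor bound, *lutX* is transcribed.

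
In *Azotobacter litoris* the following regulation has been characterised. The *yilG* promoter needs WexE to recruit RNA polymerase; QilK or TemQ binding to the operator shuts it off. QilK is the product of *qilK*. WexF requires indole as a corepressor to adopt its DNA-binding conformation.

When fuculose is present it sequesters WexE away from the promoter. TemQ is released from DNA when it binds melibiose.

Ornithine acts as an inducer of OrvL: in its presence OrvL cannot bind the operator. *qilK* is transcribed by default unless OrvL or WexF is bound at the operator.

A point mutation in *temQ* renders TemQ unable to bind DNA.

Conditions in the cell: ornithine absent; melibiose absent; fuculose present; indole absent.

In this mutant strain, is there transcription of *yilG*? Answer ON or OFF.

Ornithine is absent, so OrvL is active.
Indole is absent, so WexF is inactive.
With repressor OrvL bound, *qilK* is not transcribed.
So QilK is not produced.
TemQ is non-functional in this strain, so it has no effect.
Fuculose is present, so WexE is inactive.
Required activator WexE is absent, so *yilG* is not transcribed.

OFF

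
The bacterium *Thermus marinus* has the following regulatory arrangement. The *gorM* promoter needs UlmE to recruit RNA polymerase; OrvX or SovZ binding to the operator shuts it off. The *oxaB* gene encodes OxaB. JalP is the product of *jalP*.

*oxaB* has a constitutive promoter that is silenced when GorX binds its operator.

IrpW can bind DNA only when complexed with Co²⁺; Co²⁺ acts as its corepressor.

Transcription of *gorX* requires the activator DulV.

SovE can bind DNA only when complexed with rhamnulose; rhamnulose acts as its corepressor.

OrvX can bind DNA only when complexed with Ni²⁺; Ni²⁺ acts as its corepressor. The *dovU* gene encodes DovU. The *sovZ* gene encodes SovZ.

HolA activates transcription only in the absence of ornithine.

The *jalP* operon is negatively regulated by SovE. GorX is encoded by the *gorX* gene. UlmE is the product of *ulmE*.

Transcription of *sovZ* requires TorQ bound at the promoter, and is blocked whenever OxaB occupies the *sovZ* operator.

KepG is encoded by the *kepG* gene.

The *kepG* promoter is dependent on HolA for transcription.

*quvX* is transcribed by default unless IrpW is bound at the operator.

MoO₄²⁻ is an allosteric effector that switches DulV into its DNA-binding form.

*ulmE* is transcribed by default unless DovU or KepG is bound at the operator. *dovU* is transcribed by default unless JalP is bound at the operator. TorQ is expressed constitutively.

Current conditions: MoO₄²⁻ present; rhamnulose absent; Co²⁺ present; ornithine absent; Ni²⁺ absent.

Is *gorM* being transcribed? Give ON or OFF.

OFF

Rhamnulose is absent, so SovE is inactive.
With no repressor bound, *jalP* is transcribed.
So JalP is produced and active.
With repressor JalP bound, *dovU* is not transcribed.
So DovU is not produced.
Ornithine is absent, so HolA is active.
No repressor is bound and HolA is active, so *kepG* is transcribed.
So KepG is produced and active.
With repressor KepG bound, *ulmE* is not transcribed.
So UlmE is not produced.
Ni²⁺ is absent, so OrvX is inactive.
TorQ is produced constitutively and is active.
MoO₄²⁻ is present, so DulV is active.
No repressor is bound and DulV is active, so *gorX* is transcribed.
So GorX is produced and active.
With repressor GorX bound, *oxaB* is not transcribed.
So OxaB is not produced.
No repressor is bound and TorQ is active, so *sovZ* is transcribed.
So SovZ is produced and active.
With repressor SovZ bound, *gorM* is not transcribed.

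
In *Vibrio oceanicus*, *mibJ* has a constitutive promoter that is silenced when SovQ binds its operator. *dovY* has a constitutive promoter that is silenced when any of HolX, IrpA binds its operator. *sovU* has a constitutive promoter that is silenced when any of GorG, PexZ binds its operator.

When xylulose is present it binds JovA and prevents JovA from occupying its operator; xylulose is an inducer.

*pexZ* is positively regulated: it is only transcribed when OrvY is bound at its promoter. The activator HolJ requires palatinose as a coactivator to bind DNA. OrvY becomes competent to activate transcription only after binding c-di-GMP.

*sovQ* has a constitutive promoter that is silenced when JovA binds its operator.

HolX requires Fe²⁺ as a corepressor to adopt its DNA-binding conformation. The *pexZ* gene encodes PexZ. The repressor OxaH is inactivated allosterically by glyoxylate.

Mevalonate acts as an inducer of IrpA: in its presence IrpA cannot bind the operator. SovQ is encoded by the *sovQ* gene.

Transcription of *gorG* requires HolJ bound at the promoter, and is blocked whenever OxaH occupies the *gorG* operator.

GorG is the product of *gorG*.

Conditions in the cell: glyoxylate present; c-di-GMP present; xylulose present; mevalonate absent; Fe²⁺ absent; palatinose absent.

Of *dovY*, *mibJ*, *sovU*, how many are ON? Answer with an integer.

0

Fe²⁺ is absent, so HolX is inactive.
Mevalonate is absent, so IrpA is active.
With repressor IrpA bound, *dovY* is not transcribed.
→ *dovY* is OFF.
Xylulose is present, so JovA is inactive.
With no repressor bound, *sovQ* is transcribed.
So SovQ is produced and active.
With repressor SovQ bound, *mibJ* is not transcribed.
→ *mibJ* is OFF.
Palatinose is absent, so HolJ is inactive.
Glyoxylate is present, so OxaH is inactive.
Required activator HolJ is absent, so *gorG* is not transcribed.
So GorG is not produced.
c-di-GMP is present, so OrvY is active.
No repressor is bound and OrvY is active, so *pexZ* is transcribed.
So PexZ is produced and active.
With repressor PexZ bound, *sovU* is not transcribed.
→ *sovU* is OFF.
0 of the 3 genes are transcribed.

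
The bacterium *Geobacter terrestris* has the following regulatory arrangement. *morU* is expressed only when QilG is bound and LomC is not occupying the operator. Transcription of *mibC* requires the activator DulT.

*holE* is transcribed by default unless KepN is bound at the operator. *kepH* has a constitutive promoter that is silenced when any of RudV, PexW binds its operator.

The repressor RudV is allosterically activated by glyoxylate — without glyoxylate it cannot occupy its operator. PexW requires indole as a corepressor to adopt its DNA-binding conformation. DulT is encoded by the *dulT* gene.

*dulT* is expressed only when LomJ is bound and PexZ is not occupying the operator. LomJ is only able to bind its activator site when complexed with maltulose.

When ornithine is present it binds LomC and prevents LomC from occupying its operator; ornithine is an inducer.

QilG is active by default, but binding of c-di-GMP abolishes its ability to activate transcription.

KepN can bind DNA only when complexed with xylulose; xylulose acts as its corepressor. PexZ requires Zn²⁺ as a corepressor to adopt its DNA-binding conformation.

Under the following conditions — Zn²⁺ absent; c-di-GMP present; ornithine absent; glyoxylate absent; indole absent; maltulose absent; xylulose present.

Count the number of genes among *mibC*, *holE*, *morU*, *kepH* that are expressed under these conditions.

Maltulose is absent, so LomJ is inactive.
Zn²⁺ is absent, so PexZ is inactive.
Required activator LomJ is absent, so *dulT* is not transcribed.
So DulT is not produced.
Required activator DulT is absent, so *mibC* is not transcribed.
→ *mibC* is OFF.
Xylulose is present, so KepN is active.
With repressor KepN bound, *holE* is not transcribed.
→ *holE* is OFF.
c-di-GMP is present, so QilG is inactive.
Ornithine is absent, so LomC is active.
With repressor LomC bound, *morU* is not transcribed.
→ *morU* is OFF.
Glyoxylate is absent, so RudV is inactive.
Indole is absent, so PexW is inactive.
With no repressor bound, *kepH* is transcribed.
→ *kepH* is ON.
1 of the 4 genes is transcribed.

1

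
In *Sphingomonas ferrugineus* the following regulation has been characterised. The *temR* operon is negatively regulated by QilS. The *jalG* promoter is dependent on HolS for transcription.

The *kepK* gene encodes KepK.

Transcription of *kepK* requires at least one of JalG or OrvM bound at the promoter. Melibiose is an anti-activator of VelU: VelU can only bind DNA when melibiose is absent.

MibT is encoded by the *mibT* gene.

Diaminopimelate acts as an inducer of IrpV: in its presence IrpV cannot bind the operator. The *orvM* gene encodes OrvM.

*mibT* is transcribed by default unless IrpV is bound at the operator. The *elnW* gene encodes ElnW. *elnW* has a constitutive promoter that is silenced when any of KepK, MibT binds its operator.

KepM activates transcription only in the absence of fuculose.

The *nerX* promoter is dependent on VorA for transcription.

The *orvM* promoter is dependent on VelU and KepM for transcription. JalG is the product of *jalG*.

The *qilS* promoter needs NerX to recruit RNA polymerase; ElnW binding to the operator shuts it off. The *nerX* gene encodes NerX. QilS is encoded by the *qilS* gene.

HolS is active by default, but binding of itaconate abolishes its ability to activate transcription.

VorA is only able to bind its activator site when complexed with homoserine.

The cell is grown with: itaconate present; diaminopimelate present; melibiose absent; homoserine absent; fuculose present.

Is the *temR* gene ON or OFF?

Itaconate is present, so HolS is inactive.
Required activator HolS is absent, so *jalG* is not transcribed.
So JalG is not produced.
Melibiose is absent, so VelU is active.
Fuculose is present, so KepM is inactive.
Required activator KepM is absent, so *orvM* is not transcribed.
So OrvM is not produced.
No activator is available at the *kepK* promoter, so *kepK* is not transcribed.
So KepK is not produced.
Diaminopimelate is present, so IrpV is inactive.
With no repressor bound, *mibT* is transcribed.
So MibT is produced and active.
With repressor MibT bound, *elnW* is not transcribed.
So ElnW is not produced.
Homoserine is absent, so VorA is inactive.
Required activator VorA is absent, so *nerX* is not transcribed.
So NerX is not produced.
Required activator NerX is absent, so *qilS* is not transcribed.
So QilS is not produced.
With no repressor bound, *temR* is transcribed.

ON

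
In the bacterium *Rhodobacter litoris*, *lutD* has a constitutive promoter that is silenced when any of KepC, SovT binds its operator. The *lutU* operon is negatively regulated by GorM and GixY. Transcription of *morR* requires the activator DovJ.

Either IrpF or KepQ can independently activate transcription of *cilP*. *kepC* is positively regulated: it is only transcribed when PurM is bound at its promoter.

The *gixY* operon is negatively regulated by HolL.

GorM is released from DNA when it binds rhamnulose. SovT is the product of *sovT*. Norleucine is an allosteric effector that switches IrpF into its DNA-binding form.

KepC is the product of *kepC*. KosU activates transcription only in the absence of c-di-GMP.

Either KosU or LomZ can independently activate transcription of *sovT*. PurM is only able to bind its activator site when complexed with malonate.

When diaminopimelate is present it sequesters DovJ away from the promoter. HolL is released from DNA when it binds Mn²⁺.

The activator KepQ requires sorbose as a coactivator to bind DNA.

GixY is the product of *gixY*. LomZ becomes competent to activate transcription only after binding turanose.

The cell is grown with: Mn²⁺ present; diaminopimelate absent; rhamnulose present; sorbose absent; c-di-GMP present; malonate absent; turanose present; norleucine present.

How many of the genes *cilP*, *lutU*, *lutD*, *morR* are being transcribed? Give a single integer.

Norleucine is present, so IrpF is active.
Sorbose is absent, so KepQ is inactive.
Activator IrpF is present, so *cilP* is transcribed.
→ *cilP* is ON.
Rhamnulose is present, so GorM is inactive.
Mn²⁺ is present, so HolL is inactive.
With no repressor bound, *gixY* is transcribed.
So GixY is produced and active.
With repressor GixY bound, *lutU* is not transcribed.
→ *lutU* is OFF.
Malonate is absent, so PurM is inactive.
Required activator PurM is absent, so *kepC* is not transcribed.
So KepC is not produced.
c-di-GMP is present, so KosU is inactive.
Turanose is present, so LomZ is active.
Activator LomZ is present, so *sovT* is transcribed.
So SovT is produced and active.
With repressor SovT bound, *lutD* is not transcribed.
→ *lutD* is OFF.
Diaminopimelate is absent, so DovJ is active.
No repressor is bound and DovJ is active, so *morR* is transcribed.
→ *morR* is ON.
2 of the 4 genes are transcribed.

2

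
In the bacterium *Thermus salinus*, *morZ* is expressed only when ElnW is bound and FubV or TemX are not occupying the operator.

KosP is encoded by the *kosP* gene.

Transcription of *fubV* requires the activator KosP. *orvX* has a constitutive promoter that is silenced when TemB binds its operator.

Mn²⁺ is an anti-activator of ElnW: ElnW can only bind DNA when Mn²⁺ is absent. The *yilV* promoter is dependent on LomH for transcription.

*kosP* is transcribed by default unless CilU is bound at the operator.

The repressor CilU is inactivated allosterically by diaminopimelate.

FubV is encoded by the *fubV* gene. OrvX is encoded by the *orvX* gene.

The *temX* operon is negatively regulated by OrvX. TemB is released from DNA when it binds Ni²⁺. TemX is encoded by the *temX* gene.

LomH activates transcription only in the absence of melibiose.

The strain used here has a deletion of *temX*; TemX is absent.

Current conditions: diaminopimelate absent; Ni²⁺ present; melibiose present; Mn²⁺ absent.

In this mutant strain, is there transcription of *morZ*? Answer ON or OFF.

Diaminopimelate is absent, so CilU is active.
With repressor CilU bound, *kosP* is not transcribed.
So KosP is not produced.
Required activator KosP is absent, so *fubV* is not transcribed.
So FubV is not produced.
Mn²⁺ is absent, so ElnW is active.
TemX is non-functional in this strain, so it has no effect.
No repressor is bound and ElnW is active, so *morZ* is transcribed.

ON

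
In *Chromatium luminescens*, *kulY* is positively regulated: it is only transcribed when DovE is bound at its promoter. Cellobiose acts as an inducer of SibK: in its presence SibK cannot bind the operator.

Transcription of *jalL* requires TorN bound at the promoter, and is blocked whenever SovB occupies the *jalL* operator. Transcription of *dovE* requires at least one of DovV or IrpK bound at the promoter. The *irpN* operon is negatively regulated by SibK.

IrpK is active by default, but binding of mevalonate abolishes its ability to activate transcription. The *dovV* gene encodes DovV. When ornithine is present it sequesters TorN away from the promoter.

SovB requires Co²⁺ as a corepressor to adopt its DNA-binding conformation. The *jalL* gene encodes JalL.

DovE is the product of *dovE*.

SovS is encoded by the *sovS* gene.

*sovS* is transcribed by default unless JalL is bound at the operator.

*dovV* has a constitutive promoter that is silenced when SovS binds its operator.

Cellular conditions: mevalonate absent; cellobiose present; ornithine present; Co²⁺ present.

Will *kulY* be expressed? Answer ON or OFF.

ON

Co²⁺ is present, so SovB is active.
Ornithine is present, so TorN is inactive.
With repressor SovB bound, *jalL* is not transcribed.
So JalL is not produced.
With no repressor bound, *sovS* is transcribed.
So SovS is produced and active.
With repressor SovS bound, *dovV* is not transcribed.
So DovV is not produced.
Mevalonate is absent, so IrpK is active.
Activator IrpK is present, so *dovE* is transcribed.
So DovE is produced and active.
No repressor is bound and DovE is active, so *kulY* is transcribed.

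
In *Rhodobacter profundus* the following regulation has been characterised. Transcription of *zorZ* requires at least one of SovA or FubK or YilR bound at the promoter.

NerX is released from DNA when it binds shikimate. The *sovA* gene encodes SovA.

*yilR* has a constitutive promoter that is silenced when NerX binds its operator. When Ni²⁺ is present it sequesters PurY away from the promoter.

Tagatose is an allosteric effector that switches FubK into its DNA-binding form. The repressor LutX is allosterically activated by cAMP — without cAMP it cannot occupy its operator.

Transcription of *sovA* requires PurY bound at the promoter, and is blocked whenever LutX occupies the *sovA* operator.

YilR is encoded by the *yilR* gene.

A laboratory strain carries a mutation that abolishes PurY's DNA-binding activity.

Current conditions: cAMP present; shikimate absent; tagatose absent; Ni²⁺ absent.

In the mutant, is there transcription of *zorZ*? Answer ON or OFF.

PurY is non-functional in this strain, so it has no effect.
cAMP is present, so LutX is active.
With repressor LutX bound, *sovA* is not transcribed.
So SovA is not produced.
Tagatose is absent, so FubK is inactive.
Shikimate is absent, so NerX is active.
With repressor NerX bound, *yilR* is not transcribed.
So YilR is not produced.
No activator is available at the *zorZ* promoter, so *zorZ* is not transcribed.

OFF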